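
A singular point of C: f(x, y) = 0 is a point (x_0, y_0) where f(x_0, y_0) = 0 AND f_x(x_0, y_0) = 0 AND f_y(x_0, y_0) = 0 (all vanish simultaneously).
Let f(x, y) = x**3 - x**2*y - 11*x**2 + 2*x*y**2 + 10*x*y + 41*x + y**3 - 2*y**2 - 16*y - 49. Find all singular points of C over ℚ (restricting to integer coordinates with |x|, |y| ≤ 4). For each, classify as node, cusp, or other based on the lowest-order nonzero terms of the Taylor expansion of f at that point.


Singular points: {(3, -1)}; classification: node.

Compute partial derivatives:
  f_x = 3*x**2 - 2*x*y - 22*x + 2*y**2 + 10*y + 41.
  f_y = -x**2 + 4*x*y + 10*x + 3*y**2 - 4*y - 16.
Scan x_0 ∈ {−4, ..., 4}. For each x_0, f_y(x_0, y) is a polynomial in y; find its integer roots y ∈ {−4, ..., 4}, then test f_x and f at those candidates.
  x = -4: f_y(-4, y) = 3*y**2 - 20*y - 72; no integer root y with |y| ≤ 4.
  x = -3: f_y(-3, y) = 3*y**2 - 16*y - 55; no integer root y with |y| ≤ 4.
  x = -2: f_y(-2, y) = 3*y**2 - 12*y - 40; no integer root y with |y| ≤ 4.
  x = -1: f_y(-1, y) = 3*y**2 - 8*y - 27; no integer root y with |y| ≤ 4.
  x = 0: f_y(0, y) = 3*y**2 - 4*y - 16; no integer root y with |y| ≤ 4.
  x = 1: f_y(1, y) = 3*y**2 - 7; no integer root y with |y| ≤ 4.
  x = 2: f_y(2, y) = 3*y**2 + 4*y; vanishes at y ∈ {0}. (2, 0): f_x = 9 ≠ 0.
  x = 3: f_y(3, y) = 3*y**2 + 8*y + 5; vanishes at y ∈ {-1}. (3, -1): f_x = 0, f = 0 — SINGULAR.
  x = 4: f_y(4, y) = 3*y**2 + 12*y + 8; no integer root y with |y| ≤ 4.
Only singular point on the grid: (3, -1).
Classify: substitute x = 3 + u, y = -1 + v and expand: f = u**3 - u**2*v - u**2 + 2*u*v**2 + v**3 + v**2.
No constant or linear terms (consistent with a singular point). Quadratic part: -u**2 + v**2. Cubic part: u**3 - u**2*v + 2*u*v**2 + v**3.
The quadratic part v**2 - u**2 = (v − u)(v + u) splits into two distinct linear factors, so there are two distinct tangent lines y − -1 = ±(x − 3) — this is a node (ordinary double point).
Classification: node.


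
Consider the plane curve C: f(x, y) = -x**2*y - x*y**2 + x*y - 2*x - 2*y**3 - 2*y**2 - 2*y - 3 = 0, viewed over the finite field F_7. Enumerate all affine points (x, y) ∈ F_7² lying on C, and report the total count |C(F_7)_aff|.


Affine F_7-points: {(1, 4), (2, 0), (4, 3), (5, 3), (6, 4)}; count = 5.

For each of the 49 pairs (x, y) ∈ F_7², evaluate f(x, y) mod 7. Record the zeros.
  x = 0: [0↦4, 1↦5, 2↦4, 3↦3, 4↦4, 5↦2, 6↦6]  zeros at y ∈ ∅
  x = 1: [0↦2, 1↦2, 2↦5, 3↦6, 4↦0, 5↦3, 6↦3]  zeros at y ∈ {4}
  x = 2: [0↦0, 1↦4, 2↦2, 3↦3, 4↦2, 5↦1, 6↦2]  zeros at y ∈ {0}
  x = 3: [0↦5, 1↦4, 2↦2, 3↦1, 4↦3, 5↦3, 6↦3]  zeros at y ∈ ∅
  x = 4: [0↦3, 1↦2, 2↦5, 3↦0, 4↦3, 5↦2, 6↦6]  zeros at y ∈ {3}
  x = 5: [0↦1, 1↦5, 2↦4, 3↦0, 4↦2, 5↦5, 6↦4]  zeros at y ∈ {3}
  x = 6: [0↦6, 1↦6, 2↦6, 3↦1, 4↦0, 5↦5, 6↦4]  zeros at y ∈ {4}
Collecting zeros: affine points = {(1, 4), (2, 0), (4, 3), (5, 3), (6, 4)}.
Total count |C(F_7)_aff| = 5.


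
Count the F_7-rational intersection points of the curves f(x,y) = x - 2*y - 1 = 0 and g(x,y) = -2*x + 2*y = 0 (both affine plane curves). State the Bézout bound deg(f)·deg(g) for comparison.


Common zeros: {(6, 6)}; count = 1; Bézout bound = 1.

deg(f) = 1, deg(g) = 1, so Bézout bound = 1.
Scan x ∈ F_7. For each x, list the y ∈ F_7 with f(x, y) ≡ 0 and those with g(x, y) ≡ 0 (mod 7); the common zeros in that column are the intersection.
  x = 0: f ≡ 0 at y ∈ {3}; g ≡ 0 at y ∈ {0}; common: ∅.
  x = 1: f ≡ 0 at y ∈ {0}; g ≡ 0 at y ∈ {1}; common: ∅.
  x = 2: f ≡ 0 at y ∈ {4}; g ≡ 0 at y ∈ {2}; common: ∅.
  x = 3: f ≡ 0 at y ∈ {1}; g ≡ 0 at y ∈ {3}; common: ∅.
  x = 4: f ≡ 0 at y ∈ {5}; g ≡ 0 at y ∈ {4}; common: ∅.
  x = 5: f ≡ 0 at y ∈ {2}; g ≡ 0 at y ∈ {5}; common: ∅.
  x = 6: f ≡ 0 at y ∈ {6}; g ≡ 0 at y ∈ {6}; common: {6}.
Collecting: common zeros = {(6, 6)}, so the count is 1.
Comparison with the Bézout bound: 1 ≤ 1 = deg(f)·deg(g), as expected for curves with no common component (the bound is attained).


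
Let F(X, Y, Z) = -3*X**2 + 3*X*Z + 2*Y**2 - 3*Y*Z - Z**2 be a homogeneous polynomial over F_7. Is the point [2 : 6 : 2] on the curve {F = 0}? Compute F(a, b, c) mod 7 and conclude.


F(2,6,2) ≡ 4 (mod 7); P is NOT on the curve.

Evaluate F(2, 6, 2) term-by-term (mod 7).
  -3*X**2 ↦ -3·4·1·1 = -12
  3*X*Z ↦ 3·2·1·2 = 12
  2*Y**2 ↦ 2·1·36·1 = 72
  -3*Y*Z ↦ -3·1·6·2 = -36
  -Z**2 ↦ -1·1·1·4 = -4
Sum: F(2, 6, 2) = (-12) + (12) + (72) + (-36) + (-4) = 32.
Reducing mod 7: 32 ≡ 4 (mod 7).
Since F(a, b, c) ≡ 4 ≠ 0 (mod 7), P does NOT lie on the curve.


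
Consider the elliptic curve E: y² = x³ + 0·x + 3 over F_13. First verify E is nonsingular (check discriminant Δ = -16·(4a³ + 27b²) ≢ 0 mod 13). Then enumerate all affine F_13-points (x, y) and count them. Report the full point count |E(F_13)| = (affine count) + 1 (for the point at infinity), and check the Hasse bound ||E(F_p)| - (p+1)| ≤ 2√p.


Affine points = {(0, 4), (0, 9), (1, 2), (1, 11), (3, 2), (3, 11), (9, 2), (9, 11)}; affine count = 8; |E(F_13)| = 9.

Discriminant check: Δ ∝ 4a³ + 27b² = 4·0³ + 27·3² = 4·0 + 27·9 ≡ 9 (mod 13). Nonzero ⇒ E is nonsingular.
For each x ∈ F_13, compute rhs = x³ + 0·x + 3 mod 13, then count y ∈ F_13 with y² ≡ rhs.
  x = 0: rhs = 3, matching y values: 4, 9 (2 points).
  x = 1: rhs = 4, matching y values: 2, 11 (2 points).
  x = 2: rhs = 11, matching y values: none (0 points).
  x = 3: rhs = 4, matching y values: 2, 11 (2 points).
  x = 4: rhs = 2, matching y values: none (0 points).
  x = 5: rhs = 11, matching y values: none (0 points).
  x = 6: rhs = 11, matching y values: none (0 points).
  x = 7: rhs = 8, matching y values: none (0 points).
  x = 8: rhs = 8, matching y values: none (0 points).
  x = 9: rhs = 4, matching y values: 2, 11 (2 points).
  x = 10: rhs = 2, matching y values: none (0 points).
  x = 11: rhs = 8, matching y values: none (0 points).
  x = 12: rhs = 2, matching y values: none (0 points).
Total affine count: 8.
Full point count |E(F_13)| = 8 + 1 = 9.
Hasse bound: |9 − (13+1)| = |-5| = 5 ≤ 2√13 ≈ 7.2111 ✓.


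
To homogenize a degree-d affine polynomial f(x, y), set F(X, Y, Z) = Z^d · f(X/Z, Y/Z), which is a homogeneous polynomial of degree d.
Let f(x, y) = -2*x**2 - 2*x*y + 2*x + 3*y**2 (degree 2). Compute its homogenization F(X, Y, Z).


F(X, Y, Z) = -2*X**2 - 2*X*Y + 2*X*Z + 3*Y**2

deg(f) = 2.
Substitute x = X/Z, y = Y/Z into f, then multiply by Z^2.
  monomial -2·x^2·y^0 ↦ -2·X^2·Y^0·Z^0.
  monomial -2·x^1·y^1 ↦ -2·X^1·Y^1·Z^0.
  monomial 2·x^1·y^0 ↦ 2·X^1·Y^0·Z^1.
  monomial 3·x^0·y^2 ↦ 3·X^0·Y^2·Z^0.
Collecting: F(X, Y, Z) = -2*X**2 - 2*X*Y + 2*X*Z + 3*Y**2.


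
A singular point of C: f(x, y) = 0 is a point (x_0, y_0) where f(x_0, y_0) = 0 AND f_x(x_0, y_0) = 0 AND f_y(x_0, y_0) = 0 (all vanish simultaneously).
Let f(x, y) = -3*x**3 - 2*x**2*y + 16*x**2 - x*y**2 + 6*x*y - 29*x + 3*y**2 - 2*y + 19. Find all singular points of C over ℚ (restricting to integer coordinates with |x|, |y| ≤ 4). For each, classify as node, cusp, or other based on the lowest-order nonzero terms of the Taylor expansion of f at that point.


Singular points: {(2, -1)}; classification: cusp.

Compute partial derivatives:
  f_x = -9*x**2 - 4*x*y + 32*x - y**2 + 6*y - 29.
  f_y = -2*x**2 - 2*x*y + 6*x + 6*y - 2.
Scan x_0 ∈ {−4, ..., 4}. For each x_0, f_y(x_0, y) is a polynomial in y; find its integer roots y ∈ {−4, ..., 4}, then test f_x and f at those candidates.
  x = -4: f_y(-4, y) = 14*y - 58; no integer root y with |y| ≤ 4.
  x = -3: f_y(-3, y) = 12*y - 38; no integer root y with |y| ≤ 4.
  x = -2: f_y(-2, y) = 10*y - 22; no integer root y with |y| ≤ 4.
  x = -1: f_y(-1, y) = 8*y - 10; no integer root y with |y| ≤ 4.
  x = 0: f_y(0, y) = 6*y - 2; no integer root y with |y| ≤ 4.
  x = 1: f_y(1, y) = 4*y + 2; no integer root y with |y| ≤ 4.
  x = 2: f_y(2, y) = 2*y + 2; vanishes at y ∈ {-1}. (2, -1): f_x = 0, f = 0 — SINGULAR.
  x = 3: f_y(3, y) = -2; no integer root y with |y| ≤ 4.
  x = 4: f_y(4, y) = -2*y - 10; no integer root y with |y| ≤ 4.
Only singular point on the grid: (2, -1).
Classify: substitute x = 2 + u, y = -1 + v and expand: f = -3*u**3 - 2*u**2*v - u*v**2 + v**2.
No constant or linear terms (consistent with a singular point). Quadratic part: v**2. Cubic part: -3*u**3 - 2*u**2*v - u*v**2.
The quadratic part v**2 is a perfect square, so there is a single (double) tangent line v = 0, i.e. y = -1. Restricting the cubic part to that line (v = 0) leaves -3*u**3 ≠ 0, so f is not divisible by v and the branch is v² ≈ 3*u**3 to lowest order — this is a cusp.
Classification: cusp.


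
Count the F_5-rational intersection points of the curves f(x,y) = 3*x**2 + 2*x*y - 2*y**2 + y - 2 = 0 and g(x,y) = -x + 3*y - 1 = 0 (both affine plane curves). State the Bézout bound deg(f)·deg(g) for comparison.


Common zeros: ∅; count = 0; Bézout bound = 2.

deg(f) = 2, deg(g) = 1, so Bézout bound = 2.
Scan x ∈ F_5. For each x, list the y ∈ F_5 with f(x, y) ≡ 0 and those with g(x, y) ≡ 0 (mod 5); the common zeros in that column are the intersection.
  x = 0: f ≡ 0 at y ∈ {4}; g ≡ 0 at y ∈ {2}; common: ∅.
  x = 1: f ≡ 0 at y ∈ ∅; g ≡ 0 at y ∈ {4}; common: ∅.
  x = 2: f ≡ 0 at y ∈ {0}; g ≡ 0 at y ∈ {1}; common: ∅.
  x = 3: f ≡ 0 at y ∈ {0, 1}; g ≡ 0 at y ∈ {3}; common: ∅.
  x = 4: f ≡ 0 at y ∈ {3, 4}; g ≡ 0 at y ∈ {0}; common: ∅.
Collecting: common zeros = ∅, so the count is 0.
Comparison with the Bézout bound: 0 ≤ 2 = deg(f)·deg(g), as expected for curves with no common component (the affine F_5-count falls short of the bound because intersections may lie at infinity, over extension fields, or carry multiplicity).


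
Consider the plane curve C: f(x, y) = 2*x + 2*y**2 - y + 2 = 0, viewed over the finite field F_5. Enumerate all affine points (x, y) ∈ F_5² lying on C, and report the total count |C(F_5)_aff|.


Affine F_5-points: {(0, 4), (1, 1), (1, 2), (4, 0), (4, 3)}; count = 5.

For each of the 25 pairs (x, y) ∈ F_5², evaluate f(x, y) mod 5. Record the zeros.
  x = 0: [0↦2, 1↦3, 2↦3, 3↦2, 4↦0]  zeros at y ∈ {4}
  x = 1: [0↦4, 1↦0, 2↦0, 3↦4, 4↦2]  zeros at y ∈ {1, 2}
  x = 2: [0↦1, 1↦2, 2↦2, 3↦1, 4↦4]  zeros at y ∈ ∅
  x = 3: [0↦3, 1↦4, 2↦4, 3↦3, 4↦1]  zeros at y ∈ ∅
  x = 4: [0↦0, 1↦1, 2↦1, 3↦0, 4↦3]  zeros at y ∈ {0, 3}
Collecting zeros: affine points = {(0, 4), (1, 1), (1, 2), (4, 0), (4, 3)}.
Total count |C(F_5)_aff| = 5.


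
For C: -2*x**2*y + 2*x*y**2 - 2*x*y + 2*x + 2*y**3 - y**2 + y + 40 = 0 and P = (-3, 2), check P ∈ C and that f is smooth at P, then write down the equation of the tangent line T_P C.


Tangent line at P: 30*x - 15*y + 120 = 0.

Step 1: f(-3, 2) = 0, so P lies on C.
Step 2: partial derivatives
  f_x(x, y) = -4*x*y + 2*y**2 - 2*y + 2, f_y(x, y) = -2*x**2 + 4*x*y - 2*x + 6*y**2 - 2*y + 1.
  f_x(P) = 30, f_y(P) = -15 (gradient nonzero, so P is smooth).
Step 3: tangent line at P: 30·(x − -3) + -15·(y − 2) = 0.
Expanding: 30*x - 15*y + 120 = 0.


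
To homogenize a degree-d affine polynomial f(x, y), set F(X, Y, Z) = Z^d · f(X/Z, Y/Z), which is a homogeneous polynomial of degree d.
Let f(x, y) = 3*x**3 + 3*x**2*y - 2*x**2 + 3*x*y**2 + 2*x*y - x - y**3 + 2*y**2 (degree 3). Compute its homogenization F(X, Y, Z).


F(X, Y, Z) = 3*X**3 + 3*X**2*Y - 2*X**2*Z + 3*X*Y**2 + 2*X*Y*Z - X*Z**2 - Y**3 + 2*Y**2*Z

deg(f) = 3.
Substitute x = X/Z, y = Y/Z into f, then multiply by Z^3.
  monomial 3·x^3·y^0 ↦ 3·X^3·Y^0·Z^0.
  monomial 3·x^2·y^1 ↦ 3·X^2·Y^1·Z^0.
  monomial -2·x^2·y^0 ↦ -2·X^2·Y^0·Z^1.
  monomial 3·x^1·y^2 ↦ 3·X^1·Y^2·Z^0.
  monomial 2·x^1·y^1 ↦ 2·X^1·Y^1·Z^1.
  monomial -1·x^1·y^0 ↦ -1·X^1·Y^0·Z^2.
  monomial -1·x^0·y^3 ↦ -1·X^0·Y^3·Z^0.
  monomial 2·x^0·y^2 ↦ 2·X^0·Y^2·Z^1.
Collecting: F(X, Y, Z) = 3*X**3 + 3*X**2*Y - 2*X**2*Z + 3*X*Y**2 + 2*X*Y*Z - X*Z**2 - Y**3 + 2*Y**2*Z.


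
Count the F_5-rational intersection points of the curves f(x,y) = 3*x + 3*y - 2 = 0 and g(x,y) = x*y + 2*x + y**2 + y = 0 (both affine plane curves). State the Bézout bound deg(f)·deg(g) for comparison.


Common zeros: {(0, 4)}; count = 1; Bézout bound = 2.

deg(f) = 1, deg(g) = 2, so Bézout bound = 2.
Scan x ∈ F_5. For each x, list the y ∈ F_5 with f(x, y) ≡ 0 and those with g(x, y) ≡ 0 (mod 5); the common zeros in that column are the intersection.
  x = 0: f ≡ 0 at y ∈ {4}; g ≡ 0 at y ∈ {0, 4}; common: {4}.
  x = 1: f ≡ 0 at y ∈ {3}; g ≡ 0 at y ∈ {1, 2}; common: ∅.
  x = 2: f ≡ 0 at y ∈ {2}; g ≡ 0 at y ∈ ∅; common: ∅.
  x = 3: f ≡ 0 at y ∈ {1}; g ≡ 0 at y ∈ ∅; common: ∅.
  x = 4: f ≡ 0 at y ∈ {0}; g ≡ 0 at y ∈ ∅; common: ∅.
Collecting: common zeros = {(0, 4)}, so the count is 1.
Comparison with the Bézout bound: 1 ≤ 2 = deg(f)·deg(g), as expected for curves with no common component (the affine F_5-count falls short of the bound because intersections may lie at infinity, over extension fields, or carry multiplicity).


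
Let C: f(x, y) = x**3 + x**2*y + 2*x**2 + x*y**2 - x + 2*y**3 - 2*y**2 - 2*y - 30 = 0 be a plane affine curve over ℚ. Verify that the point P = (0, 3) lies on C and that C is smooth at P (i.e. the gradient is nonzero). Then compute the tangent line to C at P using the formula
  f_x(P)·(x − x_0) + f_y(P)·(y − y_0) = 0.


Tangent line at P: 8*x + 40*y - 120 = 0.

Step 1: f(0, 3) = 0, so P lies on C.
Step 2: partial derivatives
  f_x(x, y) = 3*x**2 + 2*x*y + 4*x + y**2 - 1, f_y(x, y) = x**2 + 2*x*y + 6*y**2 - 4*y - 2.
  f_x(P) = 8, f_y(P) = 40 (gradient nonzero, so P is smooth).
Step 3: tangent line at P: 8·(x − 0) + 40·(y − 3) = 0.
Expanding: 8*x + 40*y - 120 = 0.


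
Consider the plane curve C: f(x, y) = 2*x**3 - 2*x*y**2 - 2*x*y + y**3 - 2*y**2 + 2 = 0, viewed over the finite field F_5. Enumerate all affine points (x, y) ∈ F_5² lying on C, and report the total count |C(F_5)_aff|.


Affine F_5-points: {(2, 4), (3, 2), (4, 0)}; count = 3.

For each of the 25 pairs (x, y) ∈ F_5², evaluate f(x, y) mod 5. Record the zeros.
  x = 0: [0↦2, 1↦1, 2↦2, 3↦1, 4↦4]  zeros at y ∈ ∅
  x = 1: [0↦4, 1↦4, 2↦2, 3↦4, 4↦1]  zeros at y ∈ ∅
  x = 2: [0↦3, 1↦4, 2↦4, 3↦4, 4↦0]  zeros at y ∈ {4}
  x = 3: [0↦1, 1↦3, 2↦0, 3↦3, 4↦3]  zeros at y ∈ {2}
  x = 4: [0↦0, 1↦3, 2↦2, 3↦3, 4↦2]  zeros at y ∈ {0}
Collecting zeros: affine points = {(2, 4), (3, 2), (4, 0)}.
Total count |C(F_5)_aff| = 3.


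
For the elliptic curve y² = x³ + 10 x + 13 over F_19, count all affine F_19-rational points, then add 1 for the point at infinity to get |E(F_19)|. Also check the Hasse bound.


Affine points = {(1, 9), (1, 10), (5, 6), (5, 13), (6, 2), (6, 17), (8, 4), (8, 15), (10, 7), (10, 12), (14, 3), (14, 16), (15, 2), (15, 17), (17, 2), (17, 17)}; affine count = 16; |E(F_19)| = 17.

Discriminant check: Δ ∝ 4a³ + 27b² = 4·10³ + 27·13² = 4·1000 + 27·169 ≡ 13 (mod 19). Nonzero ⇒ E is nonsingular.
For each x ∈ F_19, compute rhs = x³ + 10·x + 13 mod 19, then count y ∈ F_19 with y² ≡ rhs.
  x = 0: rhs = 13, matching y values: none (0 points).
  x = 1: rhs = 5, matching y values: 9, 10 (2 points).
  x = 2: rhs = 3, matching y values: none (0 points).
  x = 3: rhs = 13, matching y values: none (0 points).
  x = 4: rhs = 3, matching y values: none (0 points).
  x = 5: rhs = 17, matching y values: 6, 13 (2 points).
  x = 6: rhs = 4, matching y values: 2, 17 (2 points).
  x = 7: rhs = 8, matching y values: none (0 points).
  x = 8: rhs = 16, matching y values: 4, 15 (2 points).
  x = 9: rhs = 15, matching y values: none (0 points).
  x = 10: rhs = 11, matching y values: 7, 12 (2 points).
  x = 11: rhs = 10, matching y values: none (0 points).
  x = 12: rhs = 18, matching y values: none (0 points).
  x = 13: rhs = 3, matching y values: none (0 points).
  x = 14: rhs = 9, matching y values: 3, 16 (2 points).
  x = 15: rhs = 4, matching y values: 2, 17 (2 points).
  x = 16: rhs = 13, matching y values: none (0 points).
  x = 17: rhs = 4, matching y values: 2, 17 (2 points).
  x = 18: rhs = 2, matching y values: none (0 points).
Total affine count: 16.
Full point count |E(F_19)| = 16 + 1 = 17.
Hasse bound: |17 − (19+1)| = |-3| = 3 ≤ 2√19 ≈ 8.7178 ✓.


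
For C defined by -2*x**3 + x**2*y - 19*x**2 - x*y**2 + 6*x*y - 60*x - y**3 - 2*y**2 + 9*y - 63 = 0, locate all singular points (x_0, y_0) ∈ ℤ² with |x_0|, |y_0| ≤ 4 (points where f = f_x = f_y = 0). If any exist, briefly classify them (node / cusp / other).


Singular points: {(-3, 0)}; classification: node.

Compute partial derivatives:
  f_x = -6*x**2 + 2*x*y - 38*x - y**2 + 6*y - 60.
  f_y = x**2 - 2*x*y + 6*x - 3*y**2 - 4*y + 9.
Scan x_0 ∈ {−4, ..., 4}. For each x_0, f_y(x_0, y) is a polynomial in y; find its integer roots y ∈ {−4, ..., 4}, then test f_x and f at those candidates.
  x = -4: f_y(-4, y) = -3*y**2 + 4*y + 1; no integer root y with |y| ≤ 4.
  x = -3: f_y(-3, y) = -3*y**2 + 2*y; vanishes at y ∈ {0}. (-3, 0): f_x = 0, f = 0 — SINGULAR.
  x = -2: f_y(-2, y) = 1 - 3*y**2; no integer root y with |y| ≤ 4.
  x = -1: f_y(-1, y) = -3*y**2 - 2*y + 4; no integer root y with |y| ≤ 4.
  x = 0: f_y(0, y) = -3*y**2 - 4*y + 9; no integer root y with |y| ≤ 4.
  x = 1: f_y(1, y) = -3*y**2 - 6*y + 16; no integer root y with |y| ≤ 4.
  x = 2: f_y(2, y) = -3*y**2 - 8*y + 25; no integer root y with |y| ≤ 4.
  x = 3: f_y(3, y) = -3*y**2 - 10*y + 36; no integer root y with |y| ≤ 4.
  x = 4: f_y(4, y) = -3*y**2 - 12*y + 49; no integer root y with |y| ≤ 4.
Only singular point on the grid: (-3, 0).
Classify: substitute x = -3 + u, y = 0 + v and expand: f = -2*u**3 + u**2*v - u**2 - u*v**2 - v**3 + v**2.
No constant or linear terms (consistent with a singular point). Quadratic part: -u**2 + v**2. Cubic part: -2*u**3 + u**2*v - u*v**2 - v**3.
The quadratic part v**2 - u**2 = (v − u)(v + u) splits into two distinct linear factors, so there are two distinct tangent lines y − 0 = ±(x − -3) — this is a node (ordinary double point).
Classification: node.


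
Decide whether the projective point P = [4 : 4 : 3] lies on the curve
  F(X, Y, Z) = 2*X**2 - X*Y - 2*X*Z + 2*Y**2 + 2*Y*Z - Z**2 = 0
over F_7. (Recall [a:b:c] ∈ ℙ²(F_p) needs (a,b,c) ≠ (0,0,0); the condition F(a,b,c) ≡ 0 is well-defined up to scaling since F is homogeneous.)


F(4,4,3) ≡ 4 (mod 7); P is NOT on the curve.

Evaluate F(4, 4, 3) term-by-term (mod 7).
  2*X**2 ↦ 2·16·1·1 = 32
  -X*Y ↦ -1·4·4·1 = -16
  -2*X*Z ↦ -2·4·1·3 = -24
  2*Y**2 ↦ 2·1·16·1 = 32
  2*Y*Z ↦ 2·1·4·3 = 24
  -Z**2 ↦ -1·1·1·9 = -9
Sum: F(4, 4, 3) = (32) + (-16) + (-24) + (32) + (24) + (-9) = 39.
Reducing mod 7: 39 ≡ 4 (mod 7).
Since F(a, b, c) ≡ 4 ≠ 0 (mod 7), P does NOT lie on the curve.


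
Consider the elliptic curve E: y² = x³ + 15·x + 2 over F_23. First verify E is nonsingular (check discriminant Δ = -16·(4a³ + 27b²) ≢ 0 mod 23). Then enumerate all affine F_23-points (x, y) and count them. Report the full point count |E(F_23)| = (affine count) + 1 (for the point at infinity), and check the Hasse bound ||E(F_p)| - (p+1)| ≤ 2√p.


Affine points = {(0, 5), (0, 18), (1, 8), (1, 15), (5, 8), (5, 15), (6, 3), (6, 20), (7, 6), (7, 17), (8, 6), (8, 17), (10, 5), (10, 18), (11, 7), (11, 16), (12, 1), (12, 22), (13, 5), (13, 18), (14, 9), (14, 14), (17, 8), (17, 15), (18, 3), (18, 20), (19, 4), (19, 19), (22, 3), (22, 20)}; affine count = 30; |E(F_23)| = 31.

Discriminant check: Δ ∝ 4a³ + 27b² = 4·15³ + 27·2² = 4·3375 + 27·4 ≡ 15 (mod 23). Nonzero ⇒ E is nonsingular.
For each x ∈ F_23, compute rhs = x³ + 15·x + 2 mod 23, then count y ∈ F_23 with y² ≡ rhs.
  x = 0: rhs = 2, matching y values: 5, 18 (2 points).
  x = 1: rhs = 18, matching y values: 8, 15 (2 points).
  x = 2: rhs = 17, matching y values: none (0 points).
  x = 3: rhs = 5, matching y values: none (0 points).
  x = 4: rhs = 11, matching y values: none (0 points).
  x = 5: rhs = 18, matching y values: 8, 15 (2 points).
  x = 6: rhs = 9, matching y values: 3, 20 (2 points).
  x = 7: rhs = 13, matching y values: 6, 17 (2 points).
  x = 8: rhs = 13, matching y values: 6, 17 (2 points).
  x = 9: rhs = 15, matching y values: none (0 points).
  x = 10: rhs = 2, matching y values: 5, 18 (2 points).
  x = 11: rhs = 3, matching y values: 7, 16 (2 points).
  x = 12: rhs = 1, matching y values: 1, 22 (2 points).
  x = 13: rhs = 2, matching y values: 5, 18 (2 points).
  x = 14: rhs = 12, matching y values: 9, 14 (2 points).
  x = 15: rhs = 14, matching y values: none (0 points).
  x = 16: rhs = 14, matching y values: none (0 points).
  x = 17: rhs = 18, matching y values: 8, 15 (2 points).
  x = 18: rhs = 9, matching y values: 3, 20 (2 points).
  x = 19: rhs = 16, matching y values: 4, 19 (2 points).
  x = 20: rhs = 22, matching y values: none (0 points).
  x = 21: rhs = 10, matching y values: none (0 points).
  x = 22: rhs = 9, matching y values: 3, 20 (2 points).
Total affine count: 30.
Full point count |E(F_23)| = 30 + 1 = 31.
Hasse bound: |31 − (23+1)| = |7| = 7 ≤ 2√23 ≈ 9.5917 ✓.


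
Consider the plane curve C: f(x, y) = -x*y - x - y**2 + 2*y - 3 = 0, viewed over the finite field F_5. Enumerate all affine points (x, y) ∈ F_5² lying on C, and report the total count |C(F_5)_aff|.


Affine F_5-points: {(1, 3), (2, 0), (4, 1), (4, 2)}; count = 4.

For each of the 25 pairs (x, y) ∈ F_5², evaluate f(x, y) mod 5. Record the zeros.
  x = 0: [0↦2, 1↦3, 2↦2, 3↦4, 4↦4]  zeros at y ∈ ∅
  x = 1: [0↦1, 1↦1, 2↦4, 3↦0, 4↦4]  zeros at y ∈ {3}
  x = 2: [0↦0, 1↦4, 2↦1, 3↦1, 4↦4]  zeros at y ∈ {0}
  x = 3: [0↦4, 1↦2, 2↦3, 3↦2, 4↦4]  zeros at y ∈ ∅
  x = 4: [0↦3, 1↦0, 2↦0, 3↦3, 4↦4]  zeros at y ∈ {1, 2}
Collecting zeros: affine points = {(1, 3), (2, 0), (4, 1), (4, 2)}.
Total count |C(F_5)_aff| = 4.


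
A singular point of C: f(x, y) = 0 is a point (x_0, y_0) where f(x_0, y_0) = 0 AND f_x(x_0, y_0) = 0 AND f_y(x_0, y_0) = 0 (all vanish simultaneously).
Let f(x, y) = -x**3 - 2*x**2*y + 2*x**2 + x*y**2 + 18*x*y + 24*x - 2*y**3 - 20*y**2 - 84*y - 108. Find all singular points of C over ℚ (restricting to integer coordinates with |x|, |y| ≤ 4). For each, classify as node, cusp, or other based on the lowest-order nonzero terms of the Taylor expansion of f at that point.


Singular points: {(3, -3)}; classification: node.

Compute partial derivatives:
  f_x = -3*x**2 - 4*x*y + 4*x + y**2 + 18*y + 24.
  f_y = -2*x**2 + 2*x*y + 18*x - 6*y**2 - 40*y - 84.
Scan x_0 ∈ {−4, ..., 4}. For each x_0, f_y(x_0, y) is a polynomial in y; find its integer roots y ∈ {−4, ..., 4}, then test f_x and f at those candidates.
  x = -4: f_y(-4, y) = -6*y**2 - 48*y - 188; no integer root y with |y| ≤ 4.
  x = -3: f_y(-3, y) = -6*y**2 - 46*y - 156; no integer root y with |y| ≤ 4.
  x = -2: f_y(-2, y) = -6*y**2 - 44*y - 128; no integer root y with |y| ≤ 4.
  x = -1: f_y(-1, y) = -6*y**2 - 42*y - 104; no integer root y with |y| ≤ 4.
  x = 0: f_y(0, y) = -6*y**2 - 40*y - 84; no integer root y with |y| ≤ 4.
  x = 1: f_y(1, y) = -6*y**2 - 38*y - 68; no integer root y with |y| ≤ 4.
  x = 2: f_y(2, y) = -6*y**2 - 36*y - 56; no integer root y with |y| ≤ 4.
  x = 3: f_y(3, y) = -6*y**2 - 34*y - 48; vanishes at y ∈ {-3}. (3, -3): f_x = 0, f = 0 — SINGULAR.
  x = 4: f_y(4, y) = -6*y**2 - 32*y - 44; no integer root y with |y| ≤ 4.
Only singular point on the grid: (3, -3).
Classify: substitute x = 3 + u, y = -3 + v and expand: f = -u**3 - 2*u**2*v - u**2 + u*v**2 - 2*v**3 + v**2.
No constant or linear terms (consistent with a singular point). Quadratic part: -u**2 + v**2. Cubic part: -u**3 - 2*u**2*v + u*v**2 - 2*v**3.
The quadratic part v**2 - u**2 = (v − u)(v + u) splits into two distinct linear factors, so there are two distinct tangent lines y − -3 = ±(x − 3) — this is a node (ordinary double point).
Classification: node.


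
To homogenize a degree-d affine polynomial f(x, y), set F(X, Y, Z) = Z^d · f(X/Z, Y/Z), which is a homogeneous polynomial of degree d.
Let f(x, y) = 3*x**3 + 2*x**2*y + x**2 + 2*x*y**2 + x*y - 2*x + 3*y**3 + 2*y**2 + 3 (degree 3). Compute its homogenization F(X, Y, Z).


F(X, Y, Z) = 3*X**3 + 2*X**2*Y + X**2*Z + 2*X*Y**2 + X*Y*Z - 2*X*Z**2 + 3*Y**3 + 2*Y**2*Z + 3*Z**3

deg(f) = 3.
Substitute x = X/Z, y = Y/Z into f, then multiply by Z^3.
  monomial 3·x^3·y^0 ↦ 3·X^3·Y^0·Z^0.
  monomial 2·x^2·y^1 ↦ 2·X^2·Y^1·Z^0.
  monomial 1·x^2·y^0 ↦ 1·X^2·Y^0·Z^1.
  monomial 2·x^1·y^2 ↦ 2·X^1·Y^2·Z^0.
  monomial 1·x^1·y^1 ↦ 1·X^1·Y^1·Z^1.
  monomial -2·x^1·y^0 ↦ -2·X^1·Y^0·Z^2.
  monomial 3·x^0·y^3 ↦ 3·X^0·Y^3·Z^0.
  monomial 2·x^0·y^2 ↦ 2·X^0·Y^2·Z^1.
  monomial 3·x^0·y^0 ↦ 3·X^0·Y^0·Z^3.
Collecting: F(X, Y, Z) = 3*X**3 + 2*X**2*Y + X**2*Z + 2*X*Y**2 + X*Y*Z - 2*X*Z**2 + 3*Y**3 + 2*Y**2*Z + 3*Z**3.


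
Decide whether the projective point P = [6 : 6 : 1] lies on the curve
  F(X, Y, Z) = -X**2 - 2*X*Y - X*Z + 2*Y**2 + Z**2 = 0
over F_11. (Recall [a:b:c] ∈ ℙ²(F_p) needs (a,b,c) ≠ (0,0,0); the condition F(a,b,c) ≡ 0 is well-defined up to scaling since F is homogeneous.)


F(6,6,1) ≡ 3 (mod 11); P is NOT on the curve.

Evaluate F(6, 6, 1) term-by-term (mod 11).
  -X**2 ↦ -1·36·1·1 = -36
  -2*X*Y ↦ -2·6·6·1 = -72
  -X*Z ↦ -1·6·1·1 = -6
  2*Y**2 ↦ 2·1·36·1 = 72
  Z**2 ↦ 1·1·1·1 = 1
Sum: F(6, 6, 1) = (-36) + (-72) + (-6) + (72) + (1) = -41.
Reducing mod 11: -41 ≡ 3 (mod 11).
Since F(a, b, c) ≡ 3 ≠ 0 (mod 11), P does NOT lie on the curve.


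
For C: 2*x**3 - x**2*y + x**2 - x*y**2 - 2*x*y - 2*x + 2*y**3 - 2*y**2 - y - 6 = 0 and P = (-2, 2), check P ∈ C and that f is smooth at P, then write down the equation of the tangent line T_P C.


Tangent line at P: 18*x + 23*y - 10 = 0.

Step 1: f(-2, 2) = 0, so P lies on C.
Step 2: partial derivatives
  f_x(x, y) = 6*x**2 - 2*x*y + 2*x - y**2 - 2*y - 2, f_y(x, y) = -x**2 - 2*x*y - 2*x + 6*y**2 - 4*y - 1.
  f_x(P) = 18, f_y(P) = 23 (gradient nonzero, so P is smooth).
Step 3: tangent line at P: 18·(x − -2) + 23·(y − 2) = 0.
Expanding: 18*x + 23*y - 10 = 0.


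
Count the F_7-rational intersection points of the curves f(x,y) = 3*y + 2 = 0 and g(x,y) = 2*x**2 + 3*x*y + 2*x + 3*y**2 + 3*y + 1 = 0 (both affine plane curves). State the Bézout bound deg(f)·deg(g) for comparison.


Common zeros: {(1, 4), (6, 4)}; count = 2; Bézout bound = 2.

deg(f) = 1, deg(g) = 2, so Bézout bound = 2.
Scan x ∈ F_7. For each x, list the y ∈ F_7 with f(x, y) ≡ 0 and those with g(x, y) ≡ 0 (mod 7); the common zeros in that column are the intersection.
  x = 0: f ≡ 0 at y ∈ {4}; g ≡ 0 at y ∈ {1, 5}; common: ∅.
  x = 1: f ≡ 0 at y ∈ {4}; g ≡ 0 at y ∈ {1, 4}; common: {4}.
  x = 2: f ≡ 0 at y ∈ {4}; g ≡ 0 at y ∈ {5, 6}; common: ∅.
  x = 3: f ≡ 0 at y ∈ {4}; g ≡ 0 at y ∈ ∅; common: ∅.
  x = 4: f ≡ 0 at y ∈ {4}; g ≡ 0 at y ∈ ∅; common: ∅.
  x = 5: f ≡ 0 at y ∈ {4}; g ≡ 0 at y ∈ ∅; common: ∅.
  x = 6: f ≡ 0 at y ∈ {4}; g ≡ 0 at y ∈ {3, 4}; common: {4}.
Collecting: common zeros = {(1, 4), (6, 4)}, so the count is 2.
Comparison with the Bézout bound: 2 ≤ 2 = deg(f)·deg(g), as expected for curves with no common component (the bound is attained).


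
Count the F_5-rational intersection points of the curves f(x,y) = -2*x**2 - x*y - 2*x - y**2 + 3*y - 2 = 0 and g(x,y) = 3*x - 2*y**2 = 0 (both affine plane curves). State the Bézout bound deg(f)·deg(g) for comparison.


Common zeros: ∅; count = 0; Bézout bound = 4.

deg(f) = 2, deg(g) = 2, so Bézout bound = 4.
Scan x ∈ F_5. For each x, list the y ∈ F_5 with f(x, y) ≡ 0 and those with g(x, y) ≡ 0 (mod 5); the common zeros in that column are the intersection.
  x = 0: f ≡ 0 at y ∈ {1, 2}; g ≡ 0 at y ∈ {0}; common: ∅.
  x = 1: f ≡ 0 at y ∈ {1}; g ≡ 0 at y ∈ {2, 3}; common: ∅.
  x = 2: f ≡ 0 at y ∈ {3}; g ≡ 0 at y ∈ ∅; common: ∅.
  x = 3: f ≡ 0 at y ∈ {2, 3}; g ≡ 0 at y ∈ ∅; common: ∅.
  x = 4: f ≡ 0 at y ∈ ∅; g ≡ 0 at y ∈ {1, 4}; common: ∅.
Collecting: common zeros = ∅, so the count is 0.
Comparison with the Bézout bound: 0 ≤ 4 = deg(f)·deg(g), as expected for curves with no common component (the affine F_5-count falls short of the bound because intersections may lie at infinity, over extension fields, or carry multiplicity).


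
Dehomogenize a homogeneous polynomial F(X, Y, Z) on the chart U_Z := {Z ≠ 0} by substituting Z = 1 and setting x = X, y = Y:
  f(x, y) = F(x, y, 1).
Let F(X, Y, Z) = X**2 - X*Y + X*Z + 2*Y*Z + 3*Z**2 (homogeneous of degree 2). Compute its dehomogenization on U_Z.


f(x, y) = x**2 - x*y + x + 2*y + 3

On U_Z we set Z = 1. Each monomial c·X^i·Y^j·Z^k in F becomes c·x^i·y^j·1^k = c·x^i·y^j.
Substituting Z = 1: F(X, Y, 1) = x**2 - x*y + x + 2*y + 3.
Note: deg(f) ≤ deg(F) = 2; strict inequality happens when F is divisible by Z (lost terms).


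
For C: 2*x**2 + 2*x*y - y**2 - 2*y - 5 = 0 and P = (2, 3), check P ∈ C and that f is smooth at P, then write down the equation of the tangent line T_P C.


Tangent line at P: 14*x - 4*y - 16 = 0.

Step 1: f(2, 3) = 0, so P lies on C.
Step 2: partial derivatives
  f_x(x, y) = 4*x + 2*y, f_y(x, y) = 2*x - 2*y - 2.
  f_x(P) = 14, f_y(P) = -4 (gradient nonzero, so P is smooth).
Step 3: tangent line at P: 14·(x − 2) + -4·(y − 3) = 0.
Expanding: 14*x - 4*y - 16 = 0.


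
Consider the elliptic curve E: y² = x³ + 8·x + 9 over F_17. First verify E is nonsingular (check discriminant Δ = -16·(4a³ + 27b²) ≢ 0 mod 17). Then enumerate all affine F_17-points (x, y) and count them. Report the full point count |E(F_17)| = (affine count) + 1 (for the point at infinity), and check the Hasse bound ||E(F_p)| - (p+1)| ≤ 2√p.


Affine points = {(0, 3), (0, 14), (1, 1), (1, 16), (2, 4), (2, 13), (3, 3), (3, 14), (5, 2), (5, 15), (6, 1), (6, 16), (7, 0), (10, 1), (10, 16), (11, 0), (13, 7), (13, 10), (14, 3), (14, 14), (15, 6), (15, 11), (16, 0)}; affine count = 23; |E(F_17)| = 24.

Discriminant check: Δ ∝ 4a³ + 27b² = 4·8³ + 27·9² = 4·512 + 27·81 ≡ 2 (mod 17). Nonzero ⇒ E is nonsingular.
For each x ∈ F_17, compute rhs = x³ + 8·x + 9 mod 17, then count y ∈ F_17 with y² ≡ rhs.
  x = 0: rhs = 9, matching y values: 3, 14 (2 points).
  x = 1: rhs = 1, matching y values: 1, 16 (2 points).
  x = 2: rhs = 16, matching y values: 4, 13 (2 points).
  x = 3: rhs = 9, matching y values: 3, 14 (2 points).
  x = 4: rhs = 3, matching y values: none (0 points).
  x = 5: rhs = 4, matching y values: 2, 15 (2 points).
  x = 6: rhs = 1, matching y values: 1, 16 (2 points).
  x = 7: rhs = 0, matching y values: 0 (1 points).
  x = 8: rhs = 7, matching y values: none (0 points).
  x = 9: rhs = 11, matching y values: none (0 points).
  x = 10: rhs = 1, matching y values: 1, 16 (2 points).
  x = 11: rhs = 0, matching y values: 0 (1 points).
  x = 12: rhs = 14, matching y values: none (0 points).
  x = 13: rhs = 15, matching y values: 7, 10 (2 points).
  x = 14: rhs = 9, matching y values: 3, 14 (2 points).
  x = 15: rhs = 2, matching y values: 6, 11 (2 points).
  x = 16: rhs = 0, matching y values: 0 (1 points).
Total affine count: 23.
Full point count |E(F_17)| = 23 + 1 = 24.
Hasse bound: |24 − (17+1)| = |6| = 6 ≤ 2√17 ≈ 8.2462 ✓.


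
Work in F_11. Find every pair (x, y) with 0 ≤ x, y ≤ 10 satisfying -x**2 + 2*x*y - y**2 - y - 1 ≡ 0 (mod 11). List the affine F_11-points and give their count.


Affine F_11-points: {(1, 5), (1, 7), (2, 7), (4, 1), (4, 6), (8, 6), (8, 9), (9, 1), (9, 5), (10, 9), (10, 10)}; count = 11.

For each of the 121 pairs (x, y) ∈ F_11², evaluate f(x, y) mod 11. Record the zeros.
  x = 0: [0↦10, 1↦8, 2↦4, 3↦9, 4↦1, 5↦2, 6↦1, 7↦9, 8↦4, 9↦8, 10↦10]  zeros at y ∈ ∅
  x = 1: [0↦9, 1↦9, 2↦7, 3↦3, 4↦8, 5↦0, 6↦1, 7↦0, 8↦8, 9↦3, 10↦7]  zeros at y ∈ {5, 7}
  x = 2: [0↦6, 1↦8, 2↦8, 3↦6, 4↦2, 5↦7, 6↦10, 7↦0, 8↦10, 9↦7, 10↦2]  zeros at y ∈ {7}
  x = 3: [0↦1, 1↦5, 2↦7, 3↦7, 4↦5, 5↦1, 6↦6, 7↦9, 8↦10, 9↦9, 10↦6]  zeros at y ∈ ∅
  x = 4: [0↦5, 1↦0, 2↦4, 3↦6, 4↦6, 5↦4, 6↦0, 7↦5, 8↦8, 9↦9, 10↦8]  zeros at y ∈ {1, 6}
  x = 5: [0↦7, 1↦4, 2↦10, 3↦3, 4↦5, 5↦5, 6↦3, 7↦10, 8↦4, 9↦7, 10↦8]  zeros at y ∈ ∅
  x = 6: [0↦7, 1↦6, 2↦3, 3↦9, 4↦2, 5↦4, 6↦4, 7↦2, 8↦9, 9↦3, 10↦6]  zeros at y ∈ ∅
  x = 7: [0↦5, 1↦6, 2↦5, 3↦2, 4↦8, 5↦1, 6↦3, 7↦3, 8↦1, 9↦8, 10↦2]  zeros at y ∈ ∅
  x = 8: [0↦1, 1↦4, 2↦5, 3↦4, 4↦1, 5↦7, 6↦0, 7↦2, 8↦2, 9↦0, 10↦7]  zeros at y ∈ {6, 9}
  x = 9: [0↦6, 1↦0, 2↦3, 3↦4, 4↦3, 5↦0, 6↦6, 7↦10, 8↦1, 9↦1, 10↦10]  zeros at y ∈ {1, 5}
  x = 10: [0↦9, 1↦5, 2↦10, 3↦2, 4↦3, 5↦2, 6↦10, 7↦5, 8↦9, 9↦0, 10↦0]  zeros at y ∈ {9, 10}
Collecting zeros: affine points = {(1, 5), (1, 7), (2, 7), (4, 1), (4, 6), (8, 6), (8, 9), (9, 1), (9, 5), (10, 9), (10, 10)}.
Total count |C(F_11)_aff| = 11.


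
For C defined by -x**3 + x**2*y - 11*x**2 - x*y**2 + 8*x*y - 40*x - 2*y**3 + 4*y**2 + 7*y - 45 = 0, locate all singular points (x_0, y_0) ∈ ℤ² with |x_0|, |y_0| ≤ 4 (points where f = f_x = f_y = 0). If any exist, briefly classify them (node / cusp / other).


Singular points: {(-3, 1)}; classification: node.

Compute partial derivatives:
  f_x = -3*x**2 + 2*x*y - 22*x - y**2 + 8*y - 40.
  f_y = x**2 - 2*x*y + 8*x - 6*y**2 + 8*y + 7.
Scan x_0 ∈ {−4, ..., 4}. For each x_0, f_y(x_0, y) is a polynomial in y; find its integer roots y ∈ {−4, ..., 4}, then test f_x and f at those candidates.
  x = -4: f_y(-4, y) = -6*y**2 + 16*y - 9; no integer root y with |y| ≤ 4.
  x = -3: f_y(-3, y) = -6*y**2 + 14*y - 8; vanishes at y ∈ {1}. (-3, 1): f_x = 0, f = 0 — SINGULAR.
  x = -2: f_y(-2, y) = -6*y**2 + 12*y - 5; no integer root y with |y| ≤ 4.
  x = -1: f_y(-1, y) = -6*y**2 + 10*y; vanishes at y ∈ {0}. (-1, 0): f_x = -21 ≠ 0.
  x = 0: f_y(0, y) = -6*y**2 + 8*y + 7; no integer root y with |y| ≤ 4.
  x = 1: f_y(1, y) = -6*y**2 + 6*y + 16; no integer root y with |y| ≤ 4.
  x = 2: f_y(2, y) = -6*y**2 + 4*y + 27; no integer root y with |y| ≤ 4.
  x = 3: f_y(3, y) = -6*y**2 + 2*y + 40; no integer root y with |y| ≤ 4.
  x = 4: f_y(4, y) = 55 - 6*y**2; no integer root y with |y| ≤ 4.
Only singular point on the grid: (-3, 1).
Classify: substitute x = -3 + u, y = 1 + v and expand: f = -u**3 + u**2*v - u**2 - u*v**2 - 2*v**3 + v**2.
No constant or linear terms (consistent with a singular point). Quadratic part: -u**2 + v**2. Cubic part: -u**3 + u**2*v - u*v**2 - 2*v**3.
The quadratic part v**2 - u**2 = (v − u)(v + u) splits into two distinct linear factors, so there are two distinct tangent lines y − 1 = ±(x − -3) — this is a node (ordinary double point).
Classification: node.


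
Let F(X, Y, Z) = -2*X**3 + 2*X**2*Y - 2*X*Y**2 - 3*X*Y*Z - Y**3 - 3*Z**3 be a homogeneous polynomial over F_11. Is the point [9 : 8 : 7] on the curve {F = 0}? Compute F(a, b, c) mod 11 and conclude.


F(9,8,7) ≡ 0 (mod 11); P is on the curve.

Evaluate F(9, 8, 7) term-by-term (mod 11).
  -2*X**3 ↦ -2·729·1·1 = -1458
  2*X**2*Y ↦ 2·81·8·1 = 1296
  -2*X*Y**2 ↦ -2·9·64·1 = -1152
  -3*X*Y*Z ↦ -3·9·8·7 = -1512
  -Y**3 ↦ -1·1·512·1 = -512
  -3*Z**3 ↦ -3·1·1·343 = -1029
Sum: F(9, 8, 7) = (-1458) + (1296) + (-1152) + (-1512) + (-512) + (-1029) = -4367.
Reducing mod 11: -4367 ≡ 0 (mod 11).
Since F(a, b, c) ≡ 0 (mod 11), P lies on the curve.


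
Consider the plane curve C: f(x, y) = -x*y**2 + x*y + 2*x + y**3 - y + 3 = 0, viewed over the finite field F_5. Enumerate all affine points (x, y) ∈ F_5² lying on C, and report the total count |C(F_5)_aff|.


Affine F_5-points: {(1, 0), (1, 1), (3, 3)}; count = 3.

For each of the 25 pairs (x, y) ∈ F_5², evaluate f(x, y) mod 5. Record the zeros.
  x = 0: [0↦3, 1↦3, 2↦4, 3↦2, 4↦3]  zeros at y ∈ ∅
  x = 1: [0↦0, 1↦0, 2↦4, 3↦3, 4↦3]  zeros at y ∈ {0, 1}
  x = 2: [0↦2, 1↦2, 2↦4, 3↦4, 4↦3]  zeros at y ∈ ∅
  x = 3: [0↦4, 1↦4, 2↦4, 3↦0, 4↦3]  zeros at y ∈ {3}
  x = 4: [0↦1, 1↦1, 2↦4, 3↦1, 4↦3]  zeros at y ∈ ∅
Collecting zeros: affine points = {(1, 0), (1, 1), (3, 3)}.
Total count |C(F_5)_aff| = 3.


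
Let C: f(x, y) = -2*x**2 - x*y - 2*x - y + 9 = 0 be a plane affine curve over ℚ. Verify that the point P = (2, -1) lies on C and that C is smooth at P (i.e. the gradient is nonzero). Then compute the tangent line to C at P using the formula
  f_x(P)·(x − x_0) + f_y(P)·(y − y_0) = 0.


Tangent line at P: -9*x - 3*y + 15 = 0.

Step 1: f(2, -1) = 0, so P lies on C.
Step 2: partial derivatives
  f_x(x, y) = -4*x - y - 2, f_y(x, y) = -x - 1.
  f_x(P) = -9, f_y(P) = -3 (gradient nonzero, so P is smooth).
Step 3: tangent line at P: -9·(x − 2) + -3·(y − -1) = 0.
Expanding: -9*x - 3*y + 15 = 0.


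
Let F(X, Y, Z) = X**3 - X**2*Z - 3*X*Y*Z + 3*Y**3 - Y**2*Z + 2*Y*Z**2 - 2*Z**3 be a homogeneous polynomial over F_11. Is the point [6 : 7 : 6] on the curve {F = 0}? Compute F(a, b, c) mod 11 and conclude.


F(6,7,6) ≡ 7 (mod 11); P is NOT on the curve.

Evaluate F(6, 7, 6) term-by-term (mod 11).
  X**3 ↦ 1·216·1·1 = 216
  -X**2*Z ↦ -1·36·1·6 = -216
  -3*X*Y*Z ↦ -3·6·7·6 = -756
  3*Y**3 ↦ 3·1·343·1 = 1029
  -Y**2*Z ↦ -1·1·49·6 = -294
  2*Y*Z**2 ↦ 2·1·7·36 = 504
  -2*Z**3 ↦ -2·1·1·216 = -432
Sum: F(6, 7, 6) = (216) + (-216) + (-756) + (1029) + (-294) + (504) + (-432) = 51.
Reducing mod 11: 51 ≡ 7 (mod 11).
Since F(a, b, c) ≡ 7 ≠ 0 (mod 11), P does NOT lie on the curve.


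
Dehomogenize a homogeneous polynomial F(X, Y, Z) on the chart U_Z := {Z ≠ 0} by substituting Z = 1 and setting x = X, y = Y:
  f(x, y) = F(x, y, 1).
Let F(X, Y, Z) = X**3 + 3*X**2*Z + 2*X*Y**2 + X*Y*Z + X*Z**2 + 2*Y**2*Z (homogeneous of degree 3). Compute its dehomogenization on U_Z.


f(x, y) = x**3 + 3*x**2 + 2*x*y**2 + x*y + x + 2*y**2

On U_Z we set Z = 1. Each monomial c·X^i·Y^j·Z^k in F becomes c·x^i·y^j·1^k = c·x^i·y^j.
Substituting Z = 1: F(X, Y, 1) = x**3 + 3*x**2 + 2*x*y**2 + x*y + x + 2*y**2.
Note: deg(f) ≤ deg(F) = 3; strict inequality happens when F is divisible by Z (lost terms).


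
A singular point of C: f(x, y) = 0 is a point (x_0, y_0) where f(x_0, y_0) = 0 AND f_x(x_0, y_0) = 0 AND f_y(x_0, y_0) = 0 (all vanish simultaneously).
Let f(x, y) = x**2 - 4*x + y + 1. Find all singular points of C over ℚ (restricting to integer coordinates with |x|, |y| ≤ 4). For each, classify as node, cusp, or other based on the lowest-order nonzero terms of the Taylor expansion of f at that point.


No singular points in the scanned grid; C is smooth there.

Compute partial derivatives:
  f_x = 2*x - 4.
  f_y = 1.
f_y = 1 is a nonzero constant, so f_y never vanishes: no point (x, y) can satisfy f = f_x = f_y = 0. In particular no (x, y) ∈ {−4, ..., 4}² is singular; the curve is smooth.


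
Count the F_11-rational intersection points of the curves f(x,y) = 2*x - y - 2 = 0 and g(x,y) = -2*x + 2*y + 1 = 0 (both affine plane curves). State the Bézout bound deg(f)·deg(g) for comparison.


Common zeros: {(7, 1)}; count = 1; Bézout bound = 1.

deg(f) = 1, deg(g) = 1, so Bézout bound = 1.
Scan x ∈ F_11. For each x, list the y ∈ F_11 with f(x, y) ≡ 0 and those with g(x, y) ≡ 0 (mod 11); the common zeros in that column are the intersection.
  x = 0: f ≡ 0 at y ∈ {9}; g ≡ 0 at y ∈ {5}; common: ∅.
  x = 1: f ≡ 0 at y ∈ {0}; g ≡ 0 at y ∈ {6}; common: ∅.
  x = 2: f ≡ 0 at y ∈ {2}; g ≡ 0 at y ∈ {7}; common: ∅.
  x = 3: f ≡ 0 at y ∈ {4}; g ≡ 0 at y ∈ {8}; common: ∅.
  x = 4: f ≡ 0 at y ∈ {6}; g ≡ 0 at y ∈ {9}; common: ∅.
  x = 5: f ≡ 0 at y ∈ {8}; g ≡ 0 at y ∈ {10}; common: ∅.
  x = 6: f ≡ 0 at y ∈ {10}; g ≡ 0 at y ∈ {0}; common: ∅.
  x = 7: f ≡ 0 at y ∈ {1}; g ≡ 0 at y ∈ {1}; common: {1}.
  x = 8: f ≡ 0 at y ∈ {3}; g ≡ 0 at y ∈ {2}; common: ∅.
  x = 9: f ≡ 0 at y ∈ {5}; g ≡ 0 at y ∈ {3}; common: ∅.
  x = 10: f ≡ 0 at y ∈ {7}; g ≡ 0 at y ∈ {4}; common: ∅.
Collecting: common zeros = {(7, 1)}, so the count is 1.
Comparison with the Bézout bound: 1 ≤ 1 = deg(f)·deg(g), as expected for curves with no common component (the bound is attained).
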